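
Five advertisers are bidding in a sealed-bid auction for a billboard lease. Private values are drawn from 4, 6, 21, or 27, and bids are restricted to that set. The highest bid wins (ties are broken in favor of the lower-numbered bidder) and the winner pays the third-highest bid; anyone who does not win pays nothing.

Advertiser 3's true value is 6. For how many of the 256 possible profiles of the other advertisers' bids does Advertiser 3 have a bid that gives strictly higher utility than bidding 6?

8

Others bid (4, 4, 4, 21): truth gives 0; bid 21 gives 2 > 0. Violating.
Others bid (4, 4, 4, 27): truth gives 0; bid 27 gives 2 > 0. Violating.
Others bid (4, 4, 21, 4): truth gives 0; bid 21 gives 2 > 0. Violating.
Others bid (4, 4, 27, 4): truth gives 0; bid 27 gives 2 > 0. Violating.
Others bid (4, 4, 4, 4): truth gives 2; no alternative beats it.
Others bid (4, 4, 4, 6): truth gives 2; no alternative beats it.
(Checking all 256 profiles: 8 have a profitable deviation, 248 do not.)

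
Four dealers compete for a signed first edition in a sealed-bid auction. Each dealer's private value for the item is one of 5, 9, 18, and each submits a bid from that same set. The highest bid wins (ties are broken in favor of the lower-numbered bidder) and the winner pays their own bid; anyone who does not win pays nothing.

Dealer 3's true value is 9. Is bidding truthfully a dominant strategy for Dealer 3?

Check each profile of the others' bids and compare truth against every alternative bid.
Others bid (5, 5, 5): truth gives 0, best alternative gives 0.
Others bid (5, 5, 9): truth gives 0, best alternative gives 0.
Others bid (5, 5, 18): truth gives 0, best alternative gives 0.
Others bid (5, 9, 5): truth gives 0, best alternative gives 0.
Others bid (5, 9, 9): truth gives 0, best alternative gives 0.
Others bid (5, 9, 18): truth gives 0, best alternative gives 0.
(Remaining 21 profiles checked similarly; truth is weakly best in each.)
In every case the truthful bid is at least as good as any alternative, so it is a dominant strategy.

Yes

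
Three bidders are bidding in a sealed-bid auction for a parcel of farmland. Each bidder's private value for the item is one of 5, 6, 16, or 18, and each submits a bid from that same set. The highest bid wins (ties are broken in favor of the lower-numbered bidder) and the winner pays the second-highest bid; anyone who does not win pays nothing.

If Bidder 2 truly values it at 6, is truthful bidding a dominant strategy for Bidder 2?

Check each profile of the others' bids and compare truth against every alternative bid.
Others bid (5, 5): truth gives 1, best alternative gives 1.
Others bid (5, 6): truth gives 0, best alternative gives 0.
Others bid (5, 16): truth gives 0, best alternative gives 0.
Others bid (5, 18): truth gives 0, best alternative gives 0.
Others bid (6, 5): truth gives 0, best alternative gives 0.
Others bid (6, 6): truth gives 0, best alternative gives 0.
(Remaining 10 profiles checked similarly; truth is weakly best in each.)
In every case the truthful bid is at least as good as any alternative, so it is a dominant strategy.

Yes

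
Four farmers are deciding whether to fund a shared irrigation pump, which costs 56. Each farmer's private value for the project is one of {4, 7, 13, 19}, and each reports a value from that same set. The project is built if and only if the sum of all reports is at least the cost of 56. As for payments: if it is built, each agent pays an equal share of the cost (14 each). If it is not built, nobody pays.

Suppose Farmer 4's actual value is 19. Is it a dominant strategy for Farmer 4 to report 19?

Check each profile of the others' reports and compare truth against every alternative report.
Others report (4, 19, 19): truth gives 5, best alternative gives 0.
Others report (7, 13, 19): truth gives 5, best alternative gives 0.
Others report (7, 19, 13): truth gives 5, best alternative gives 0.
Others report (13, 7, 19): truth gives 5, best alternative gives 0.
Others report (13, 13, 13): truth gives 5, best alternative gives 0.
Others report (13, 19, 7): truth gives 5, best alternative gives 0.
(Remaining 58 profiles checked similarly; truth is weakly best in each.)
In every case the truthful report is at least as good as any alternative, so it is a dominant strategy.

Yes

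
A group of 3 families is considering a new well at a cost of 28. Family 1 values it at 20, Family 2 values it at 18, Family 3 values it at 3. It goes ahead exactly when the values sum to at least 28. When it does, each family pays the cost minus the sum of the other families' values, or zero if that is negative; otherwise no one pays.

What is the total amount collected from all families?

12

Total value 41 ≥ cost 28, so it is built.
Family 1: others sum to 21; max(0, 28 - 21) = 7.
Family 2: others sum to 23; max(0, 28 - 23) = 5.
Family 3: others sum to 38; max(0, 28 - 38) = 0.
Total collected = 7 + 5 + 0 = 12.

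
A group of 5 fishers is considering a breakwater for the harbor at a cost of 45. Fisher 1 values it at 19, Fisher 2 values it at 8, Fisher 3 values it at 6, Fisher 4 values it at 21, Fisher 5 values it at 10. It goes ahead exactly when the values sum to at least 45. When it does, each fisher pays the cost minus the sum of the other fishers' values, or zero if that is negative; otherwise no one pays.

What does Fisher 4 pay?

Total value 64 ≥ cost 45, so the project is built.
The other fishers' values sum to 43.
Cost minus that sum is 45 - 43 = 2.

2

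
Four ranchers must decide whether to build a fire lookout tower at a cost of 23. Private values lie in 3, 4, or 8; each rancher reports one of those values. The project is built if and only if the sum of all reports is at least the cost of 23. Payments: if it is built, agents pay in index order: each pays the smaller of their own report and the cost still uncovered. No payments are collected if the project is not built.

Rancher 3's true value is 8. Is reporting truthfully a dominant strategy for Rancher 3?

No

Consider the case where Rancher 1 reports 3, Rancher 2 reports 8 and Rancher 4 reports 8.
Truthful report 8: project built, pays 8, utility 8 - 8 = 0.
Report 4 instead: project built, pays 4, utility 8 - 4 = 4.
Since 4 > 0, reporting 4 is strictly better here, so truthful reporting is not dominant.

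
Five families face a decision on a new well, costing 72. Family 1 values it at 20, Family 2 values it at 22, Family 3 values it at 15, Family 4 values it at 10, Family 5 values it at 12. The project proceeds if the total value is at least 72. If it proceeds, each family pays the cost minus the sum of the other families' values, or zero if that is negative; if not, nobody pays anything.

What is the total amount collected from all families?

Total value 79 ≥ cost 72, so it is built.
Family 1: others sum to 59; max(0, 72 - 59) = 13.
Family 2: others sum to 57; max(0, 72 - 57) = 15.
Family 3: others sum to 64; max(0, 72 - 64) = 8.
Family 4: others sum to 69; max(0, 72 - 69) = 3.
Family 5: others sum to 67; max(0, 72 - 67) = 5.
Total collected = 13 + 15 + 8 + 3 + 5 = 44.

44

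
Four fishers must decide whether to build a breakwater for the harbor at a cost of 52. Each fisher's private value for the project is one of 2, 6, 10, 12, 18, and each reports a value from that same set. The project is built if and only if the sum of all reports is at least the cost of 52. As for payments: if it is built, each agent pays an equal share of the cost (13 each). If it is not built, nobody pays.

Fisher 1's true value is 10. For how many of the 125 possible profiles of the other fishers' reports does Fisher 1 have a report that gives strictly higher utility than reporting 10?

Others report (6, 18, 18): truth gives -3; report 2 gives 0 > -3. Violating.
Others report (10, 18, 18): truth gives -3; report 2 gives 0 > -3. Violating.
Others report (12, 12, 18): truth gives -3; report 2 gives 0 > -3. Violating.
Others report (12, 18, 12): truth gives -3; report 2 gives 0 > -3. Violating.
Others report (2, 2, 2): truth gives 0; no alternative beats it.
Others report (2, 2, 6): truth gives 0; no alternative beats it.
(Checking all 125 profiles: 12 have a profitable deviation, 113 do not.)

12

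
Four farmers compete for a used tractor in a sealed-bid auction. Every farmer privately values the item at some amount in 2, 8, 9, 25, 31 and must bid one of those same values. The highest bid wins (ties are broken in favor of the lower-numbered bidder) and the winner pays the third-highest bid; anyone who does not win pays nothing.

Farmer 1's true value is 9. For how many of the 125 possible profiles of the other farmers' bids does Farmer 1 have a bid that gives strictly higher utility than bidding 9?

24

Others bid (2, 2, 25): truth gives 0; bid 25 gives 7 > 0. Violating.
Others bid (2, 2, 31): truth gives 0; bid 31 gives 7 > 0. Violating.
Others bid (2, 8, 25): truth gives 0; bid 25 gives 1 > 0. Violating.
Others bid (2, 8, 31): truth gives 0; bid 31 gives 1 > 0. Violating.
Others bid (2, 2, 2): truth gives 7; no alternative beats it.
Others bid (2, 2, 8): truth gives 7; no alternative beats it.
(Checking all 125 profiles: 24 have a profitable deviation, 101 do not.)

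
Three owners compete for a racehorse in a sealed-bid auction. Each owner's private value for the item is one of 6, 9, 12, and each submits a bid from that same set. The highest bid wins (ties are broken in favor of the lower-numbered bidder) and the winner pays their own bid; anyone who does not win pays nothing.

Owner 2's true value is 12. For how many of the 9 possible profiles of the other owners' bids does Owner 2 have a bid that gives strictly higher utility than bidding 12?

2

Others bid (6, 6): truth gives 0; bid 9 gives 3 > 0. Violating.
Others bid (6, 9): truth gives 0; bid 9 gives 3 > 0. Violating.
Others bid (6, 12): truth gives 0; no alternative beats it.
Others bid (9, 6): truth gives 0; no alternative beats it.
(Checking all 9 profiles: 2 have a profitable deviation, 7 do not.)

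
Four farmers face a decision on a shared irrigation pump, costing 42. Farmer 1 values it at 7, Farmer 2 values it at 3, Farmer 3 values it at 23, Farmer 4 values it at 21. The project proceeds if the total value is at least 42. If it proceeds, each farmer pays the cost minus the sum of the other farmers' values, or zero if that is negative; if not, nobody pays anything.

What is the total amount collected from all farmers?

20

Total value 54 ≥ cost 42, so it is built.
Farmer 1: others sum to 47; max(0, 42 - 47) = 0.
Farmer 2: others sum to 51; max(0, 42 - 51) = 0.
Farmer 3: others sum to 31; max(0, 42 - 31) = 11.
Farmer 4: others sum to 33; max(0, 42 - 33) = 9.
Total collected = 0 + 0 + 11 + 9 = 20.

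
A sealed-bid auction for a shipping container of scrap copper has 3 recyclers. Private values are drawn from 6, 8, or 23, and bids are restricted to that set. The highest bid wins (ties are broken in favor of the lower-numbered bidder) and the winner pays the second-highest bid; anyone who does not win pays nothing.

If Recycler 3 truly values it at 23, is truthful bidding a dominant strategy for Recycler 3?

Check each profile of the others' bids and compare truth against every alternative bid.
Others bid (6, 8): truth gives 15, best alternative gives 0.
Others bid (8, 6): truth gives 15, best alternative gives 0.
Others bid (8, 8): truth gives 15, best alternative gives 0.
Others bid (6, 6): truth gives 17, best alternative gives 17.
Others bid (6, 23): truth gives 0, best alternative gives 0.
Others bid (8, 23): truth gives 0, best alternative gives 0.
(Remaining 3 profiles checked similarly; truth is weakly best in each.)
In every case the truthful bid is at least as good as any alternative, so it is a dominant strategy.

Yes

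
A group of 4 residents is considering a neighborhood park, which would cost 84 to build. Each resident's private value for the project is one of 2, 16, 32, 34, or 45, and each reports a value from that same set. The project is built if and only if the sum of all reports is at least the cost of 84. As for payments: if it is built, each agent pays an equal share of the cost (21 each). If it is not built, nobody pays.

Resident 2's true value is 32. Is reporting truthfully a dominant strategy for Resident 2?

No

Consider the case where Resident 1 reports 2, Resident 3 reports 2 and Resident 4 reports 45.
Truthful report 32: project not built, utility 0.
Report 45 instead: project built, pays 21, utility 32 - 21 = 11.
Since 11 > 0, reporting 45 is strictly better here, so truthful reporting is not dominant.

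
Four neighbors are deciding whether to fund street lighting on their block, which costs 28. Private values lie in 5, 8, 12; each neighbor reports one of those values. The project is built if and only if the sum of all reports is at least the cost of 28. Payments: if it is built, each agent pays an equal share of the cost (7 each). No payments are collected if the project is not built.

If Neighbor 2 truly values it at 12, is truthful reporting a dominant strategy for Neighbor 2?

Yes

Check each profile of the others' reports and compare truth against every alternative report.
Others report (5, 5, 8): truth gives 5, best alternative gives 0.
Others report (5, 8, 5): truth gives 5, best alternative gives 0.
Others report (8, 5, 5): truth gives 5, best alternative gives 0.
Others report (5, 5, 12): truth gives 5, best alternative gives 5.
Others report (5, 8, 8): truth gives 5, best alternative gives 5.
Others report (5, 8, 12): truth gives 5, best alternative gives 5.
(Remaining 21 profiles checked similarly; truth is weakly best in each.)
In every case the truthful report is at least as good as any alternative, so it is a dominant strategy.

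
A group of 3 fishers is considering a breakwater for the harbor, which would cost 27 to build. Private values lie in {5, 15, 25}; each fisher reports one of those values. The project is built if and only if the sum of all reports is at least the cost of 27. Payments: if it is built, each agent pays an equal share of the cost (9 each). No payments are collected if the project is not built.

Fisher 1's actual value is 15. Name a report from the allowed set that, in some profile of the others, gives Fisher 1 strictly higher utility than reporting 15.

Suppose Fisher 2 reports 5 and Fisher 3 reports 5.
Report 15: project not built, utility 0.
Report 25: project built, pays 9, utility 15 - 9 = 6.
So reporting 25 beats truth here (6 > 0).

25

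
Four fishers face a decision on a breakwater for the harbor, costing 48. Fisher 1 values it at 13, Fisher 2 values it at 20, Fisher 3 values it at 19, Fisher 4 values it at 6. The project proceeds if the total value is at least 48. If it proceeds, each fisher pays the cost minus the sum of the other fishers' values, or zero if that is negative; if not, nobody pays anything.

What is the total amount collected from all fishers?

Total value 58 ≥ cost 48, so it is built.
Fisher 1: others sum to 45; max(0, 48 - 45) = 3.
Fisher 2: others sum to 38; max(0, 48 - 38) = 10.
Fisher 3: others sum to 39; max(0, 48 - 39) = 9.
Fisher 4: others sum to 52; max(0, 48 - 52) = 0.
Total collected = 3 + 10 + 9 + 0 = 22.

22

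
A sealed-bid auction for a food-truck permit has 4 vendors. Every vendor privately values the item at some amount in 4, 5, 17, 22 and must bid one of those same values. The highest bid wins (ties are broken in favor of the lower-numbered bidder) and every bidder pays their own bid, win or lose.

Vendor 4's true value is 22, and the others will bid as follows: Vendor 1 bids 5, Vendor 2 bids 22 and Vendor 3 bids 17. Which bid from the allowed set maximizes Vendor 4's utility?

4

Bid 4: loses but pays 4, utility -4.
Bid 5: loses but pays 5, utility -5.
Bid 17: loses but pays 17, utility -17.
Bid 22: loses but pays 22, utility -22.
The best choice is 4 with utility -4.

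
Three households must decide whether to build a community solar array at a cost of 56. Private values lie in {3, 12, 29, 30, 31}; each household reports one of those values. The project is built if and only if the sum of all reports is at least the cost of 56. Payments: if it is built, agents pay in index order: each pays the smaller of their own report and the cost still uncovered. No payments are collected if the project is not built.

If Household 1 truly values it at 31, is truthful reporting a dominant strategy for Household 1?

Consider the case where Household 2 reports 3 and Household 3 reports 29.
Truthful report 31: project built, pays 31, utility 31 - 31 = 0.
Report 29 instead: project built, pays 29, utility 31 - 29 = 2.
Since 2 > 0, reporting 29 is strictly better here, so truthful reporting is not dominant.

No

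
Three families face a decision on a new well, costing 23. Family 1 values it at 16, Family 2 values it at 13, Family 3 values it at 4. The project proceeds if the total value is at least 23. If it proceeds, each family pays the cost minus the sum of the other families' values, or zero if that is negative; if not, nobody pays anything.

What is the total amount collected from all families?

9

Total value 33 ≥ cost 23, so it is built.
Family 1: others sum to 17; max(0, 23 - 17) = 6.
Family 2: others sum to 20; max(0, 23 - 20) = 3.
Family 3: others sum to 29; max(0, 23 - 29) = 0.
Total collected = 6 + 3 + 0 = 9.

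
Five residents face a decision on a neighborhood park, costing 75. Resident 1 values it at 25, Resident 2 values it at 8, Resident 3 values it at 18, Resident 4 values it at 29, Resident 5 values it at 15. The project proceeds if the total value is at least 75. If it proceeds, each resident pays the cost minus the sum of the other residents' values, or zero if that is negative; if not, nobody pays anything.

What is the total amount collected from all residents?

Total value 95 ≥ cost 75, so it is built.
Resident 1: others sum to 70; max(0, 75 - 70) = 5.
Resident 2: others sum to 87; max(0, 75 - 87) = 0.
Resident 3: others sum to 77; max(0, 75 - 77) = 0.
Resident 4: others sum to 66; max(0, 75 - 66) = 9.
Resident 5: others sum to 80; max(0, 75 - 80) = 0.
Total collected = 5 + 0 + 0 + 9 + 0 = 14.

14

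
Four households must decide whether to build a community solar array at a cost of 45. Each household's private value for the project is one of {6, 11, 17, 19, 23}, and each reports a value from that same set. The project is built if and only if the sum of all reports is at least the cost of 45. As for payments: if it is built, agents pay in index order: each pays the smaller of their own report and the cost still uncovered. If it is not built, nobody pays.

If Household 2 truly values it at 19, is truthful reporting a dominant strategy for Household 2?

Consider the case where Household 1 reports 6, Household 3 reports 6 and Household 4 reports 17.
Truthful report 19: project built, pays 19, utility 19 - 19 = 0.
Report 17 instead: project built, pays 17, utility 19 - 17 = 2.
Since 2 > 0, reporting 17 is strictly better here, so truthful reporting is not dominant.

No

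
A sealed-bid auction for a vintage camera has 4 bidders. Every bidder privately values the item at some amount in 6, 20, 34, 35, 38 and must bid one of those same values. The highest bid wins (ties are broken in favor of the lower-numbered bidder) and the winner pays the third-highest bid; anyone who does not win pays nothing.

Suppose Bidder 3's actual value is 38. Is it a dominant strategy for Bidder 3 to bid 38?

Yes

Check each profile of the others' bids and compare truth against every alternative bid.
Others bid (6, 6, 38): truth gives 32, best alternative gives 0.
Others bid (6, 35, 6): truth gives 32, best alternative gives 0.
Others bid (35, 6, 6): truth gives 32, best alternative gives 0.
Others bid (6, 20, 38): truth gives 18, best alternative gives 0.
Others bid (6, 35, 20): truth gives 18, best alternative gives 0.
Others bid (20, 6, 38): truth gives 18, best alternative gives 0.
(Remaining 119 profiles checked similarly; truth is weakly best in each.)
In every case the truthful bid is at least as good as any alternative, so it is a dominant strategy.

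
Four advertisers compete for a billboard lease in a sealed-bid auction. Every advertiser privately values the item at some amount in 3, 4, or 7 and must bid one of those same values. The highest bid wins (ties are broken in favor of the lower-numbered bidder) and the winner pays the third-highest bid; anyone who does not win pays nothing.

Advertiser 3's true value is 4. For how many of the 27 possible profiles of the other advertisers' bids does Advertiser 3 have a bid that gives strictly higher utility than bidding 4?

3

Others bid (3, 3, 7): truth gives 0; bid 7 gives 1 > 0. Violating.
Others bid (3, 4, 3): truth gives 0; bid 7 gives 1 > 0. Violating.
Others bid (4, 3, 3): truth gives 0; bid 7 gives 1 > 0. Violating.
Others bid (3, 3, 3): truth gives 1; no alternative beats it.
Others bid (3, 3, 4): truth gives 1; no alternative beats it.
(Checking all 27 profiles: 3 have a profitable deviation, 24 do not.)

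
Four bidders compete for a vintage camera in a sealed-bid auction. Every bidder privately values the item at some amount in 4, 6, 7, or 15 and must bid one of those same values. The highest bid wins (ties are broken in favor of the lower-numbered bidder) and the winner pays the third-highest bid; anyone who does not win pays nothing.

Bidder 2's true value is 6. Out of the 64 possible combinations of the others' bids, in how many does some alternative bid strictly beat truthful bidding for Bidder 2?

Others bid (4, 4, 7): truth gives 0; bid 7 gives 2 > 0. Violating.
Others bid (4, 4, 15): truth gives 0; bid 15 gives 2 > 0. Violating.
Others bid (4, 7, 4): truth gives 0; bid 7 gives 2 > 0. Violating.
Others bid (4, 15, 4): truth gives 0; bid 15 gives 2 > 0. Violating.
Others bid (4, 4, 4): truth gives 2; no alternative beats it.
Others bid (4, 4, 6): truth gives 2; no alternative beats it.
(Checking all 64 profiles: 6 have a profitable deviation, 58 do not.)

6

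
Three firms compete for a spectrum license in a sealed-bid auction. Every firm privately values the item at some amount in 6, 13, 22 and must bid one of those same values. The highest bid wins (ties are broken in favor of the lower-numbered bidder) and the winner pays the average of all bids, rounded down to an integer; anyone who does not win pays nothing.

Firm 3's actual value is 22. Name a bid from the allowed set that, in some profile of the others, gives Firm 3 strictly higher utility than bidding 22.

13

Suppose Firm 1 bids 6 and Firm 2 bids 6.
Bid 22: wins, pays 11, utility 22 - 11 = 11.
Bid 13: wins, pays 8, utility 22 - 8 = 14.
So bidding 13 beats truth here (14 > 11).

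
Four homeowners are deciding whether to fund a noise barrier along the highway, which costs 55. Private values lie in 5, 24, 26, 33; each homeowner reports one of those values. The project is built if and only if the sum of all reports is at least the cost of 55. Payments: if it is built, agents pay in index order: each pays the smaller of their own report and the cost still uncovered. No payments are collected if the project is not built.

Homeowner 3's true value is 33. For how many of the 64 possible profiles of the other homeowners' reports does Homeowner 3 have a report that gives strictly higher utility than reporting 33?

Others report (5, 5, 24): truth gives 0; report 24 gives 9 > 0. Violating.
Others report (5, 5, 26): truth gives 0; report 24 gives 9 > 0. Violating.
Others report (5, 5, 33): truth gives 0; report 24 gives 9 > 0. Violating.
Others report (5, 24, 5): truth gives 7; report 24 gives 9 > 7. Violating.
Others report (5, 5, 5): truth gives 0; no alternative beats it.
Others report (5, 26, 5): truth gives 9; no alternative beats it.
(Checking all 64 profiles: 27 have a profitable deviation, 37 do not.)

27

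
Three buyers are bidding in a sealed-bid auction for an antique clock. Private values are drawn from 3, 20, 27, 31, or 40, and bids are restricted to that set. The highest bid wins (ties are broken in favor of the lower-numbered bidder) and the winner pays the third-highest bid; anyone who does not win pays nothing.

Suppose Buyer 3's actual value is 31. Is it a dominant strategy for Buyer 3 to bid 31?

Consider the case where Buyer 1 bids 3 and Buyer 2 bids 31.
Truthful bid 31: loses, pays 0, utility 0.
Bid 40 instead: wins, pays 3, utility 31 - 3 = 28.
Since 28 > 0, bidding 40 is strictly better here, so truthful bidding is not dominant.

No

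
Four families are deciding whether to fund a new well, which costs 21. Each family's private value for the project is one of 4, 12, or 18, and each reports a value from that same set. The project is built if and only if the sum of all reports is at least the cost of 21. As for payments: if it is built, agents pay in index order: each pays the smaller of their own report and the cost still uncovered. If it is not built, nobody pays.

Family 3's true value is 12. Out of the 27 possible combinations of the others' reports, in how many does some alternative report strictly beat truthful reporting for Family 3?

Others report (4, 4, 12): truth gives 0; report 4 gives 8 > 0. Violating.
Others report (4, 4, 18): truth gives 0; report 4 gives 8 > 0. Violating.
Others report (4, 12, 4): truth gives 7; report 4 gives 8 > 7. Violating.
Others report (4, 12, 12): truth gives 7; report 4 gives 8 > 7. Violating.
Others report (4, 4, 4): truth gives 0; no alternative beats it.
Others report (4, 18, 4): truth gives 12; no alternative beats it.
(Checking all 27 profiles: 8 have a profitable deviation, 19 do not.)

8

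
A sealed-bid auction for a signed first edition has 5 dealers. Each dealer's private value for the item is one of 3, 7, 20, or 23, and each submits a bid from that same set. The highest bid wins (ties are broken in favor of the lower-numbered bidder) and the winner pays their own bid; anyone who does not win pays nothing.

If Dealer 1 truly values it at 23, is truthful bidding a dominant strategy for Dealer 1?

No

Consider the case where Dealer 2 bids 3, Dealer 3 bids 3, Dealer 4 bids 3 and Dealer 5 bids 3.
Truthful bid 23: wins, pays 23, utility 23 - 23 = 0.
Bid 3 instead: wins, pays 3, utility 23 - 3 = 20.
Since 20 > 0, bidding 3 is strictly better here, so truthful bidding is not dominant.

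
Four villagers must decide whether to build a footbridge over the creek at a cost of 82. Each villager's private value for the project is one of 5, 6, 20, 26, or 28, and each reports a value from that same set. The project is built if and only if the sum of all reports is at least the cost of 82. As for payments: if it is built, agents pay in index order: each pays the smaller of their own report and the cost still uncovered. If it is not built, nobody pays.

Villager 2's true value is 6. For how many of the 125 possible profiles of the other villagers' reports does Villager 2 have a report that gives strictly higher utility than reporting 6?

Others report (26, 26, 26): truth gives 0; report 5 gives 1 > 0. Violating.
Others report (26, 26, 28): truth gives 0; report 5 gives 1 > 0. Violating.
Others report (26, 28, 26): truth gives 0; report 5 gives 1 > 0. Violating.
Others report (26, 28, 28): truth gives 0; report 5 gives 1 > 0. Violating.
Others report (5, 5, 5): truth gives 0; no alternative beats it.
Others report (5, 5, 6): truth gives 0; no alternative beats it.
(Checking all 125 profiles: 8 have a profitable deviation, 117 do not.)

8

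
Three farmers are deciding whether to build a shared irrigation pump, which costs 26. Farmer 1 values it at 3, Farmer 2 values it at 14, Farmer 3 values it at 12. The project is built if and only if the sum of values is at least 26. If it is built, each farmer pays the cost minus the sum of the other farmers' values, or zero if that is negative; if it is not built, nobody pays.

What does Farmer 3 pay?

9

Total value 29 ≥ cost 26, so the project is built.
The other farmers' values sum to 17.
Cost minus that sum is 26 - 17 = 9.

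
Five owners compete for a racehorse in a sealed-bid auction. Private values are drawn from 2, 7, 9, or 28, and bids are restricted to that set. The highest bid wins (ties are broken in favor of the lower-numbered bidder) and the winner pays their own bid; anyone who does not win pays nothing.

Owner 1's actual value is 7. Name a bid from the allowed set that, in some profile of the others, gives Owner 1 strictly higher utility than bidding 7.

2

Suppose Owner 2 bids 2, Owner 3 bids 2, Owner 4 bids 2 and Owner 5 bids 2.
Bid 7: wins, pays 7, utility 7 - 7 = 0.
Bid 2: wins, pays 2, utility 7 - 2 = 5.
So bidding 2 beats truth here (5 > 0).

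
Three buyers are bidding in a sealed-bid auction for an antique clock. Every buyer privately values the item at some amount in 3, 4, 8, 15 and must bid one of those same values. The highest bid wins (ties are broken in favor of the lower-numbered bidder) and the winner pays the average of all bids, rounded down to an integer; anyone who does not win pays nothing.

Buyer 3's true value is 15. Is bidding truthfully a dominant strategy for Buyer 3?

Consider the case where Buyer 1 bids 3 and Buyer 2 bids 3.
Truthful bid 15: wins, pays 7, utility 15 - 7 = 8.
Bid 4 instead: wins, pays 3, utility 15 - 3 = 12.
Since 12 > 8, bidding 4 is strictly better here, so truthful bidding is not dominant.

No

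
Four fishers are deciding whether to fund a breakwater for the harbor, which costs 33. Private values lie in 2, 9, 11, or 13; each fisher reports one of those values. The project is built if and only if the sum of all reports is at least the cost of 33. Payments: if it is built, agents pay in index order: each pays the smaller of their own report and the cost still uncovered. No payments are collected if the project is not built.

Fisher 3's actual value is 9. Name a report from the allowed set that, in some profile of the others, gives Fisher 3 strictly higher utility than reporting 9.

Suppose Fisher 1 reports 9, Fisher 2 reports 9 and Fisher 4 reports 13.
Report 9: project built, pays 9, utility 9 - 9 = 0.
Report 2: project built, pays 2, utility 9 - 2 = 7.
So reporting 2 beats truth here (7 > 0).

2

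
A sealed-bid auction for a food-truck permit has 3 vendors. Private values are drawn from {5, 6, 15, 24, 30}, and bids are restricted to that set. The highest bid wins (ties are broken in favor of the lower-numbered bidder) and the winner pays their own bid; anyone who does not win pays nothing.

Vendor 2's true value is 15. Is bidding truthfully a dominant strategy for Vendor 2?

No

Consider the case where Vendor 1 bids 5 and Vendor 3 bids 5.
Truthful bid 15: wins, pays 15, utility 15 - 15 = 0.
Bid 6 instead: wins, pays 6, utility 15 - 6 = 9.
Since 9 > 0, bidding 6 is strictly better here, so truthful bidding is not dominant.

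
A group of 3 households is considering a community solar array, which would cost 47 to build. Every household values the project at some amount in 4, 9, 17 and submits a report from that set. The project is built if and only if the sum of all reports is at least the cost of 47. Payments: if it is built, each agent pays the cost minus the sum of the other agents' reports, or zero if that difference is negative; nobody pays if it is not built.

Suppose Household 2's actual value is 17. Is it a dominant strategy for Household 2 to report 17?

Yes

Check each profile of the others' reports and compare truth against every alternative report.
Others report (17, 17): truth gives 4, best alternative gives 0.
Others report (4, 4): truth gives 0, best alternative gives 0.
Others report (4, 9): truth gives 0, best alternative gives 0.
Others report (4, 17): truth gives 0, best alternative gives 0.
Others report (9, 4): truth gives 0, best alternative gives 0.
Others report (9, 9): truth gives 0, best alternative gives 0.
(Remaining 3 profiles checked similarly; truth is weakly best in each.)
In every case the truthful report is at least as good as any alternative, so it is a dominant strategy.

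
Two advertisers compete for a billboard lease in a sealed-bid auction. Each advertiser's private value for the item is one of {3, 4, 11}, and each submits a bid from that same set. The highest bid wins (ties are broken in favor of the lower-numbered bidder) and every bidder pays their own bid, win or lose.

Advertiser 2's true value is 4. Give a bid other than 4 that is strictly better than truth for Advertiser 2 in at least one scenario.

Suppose Advertiser 1 bids 4.
Bid 4: loses but pays 4, utility -4.
Bid 3: loses but pays 3, utility -3.
So bidding 3 beats truth here (-3 > -4).

3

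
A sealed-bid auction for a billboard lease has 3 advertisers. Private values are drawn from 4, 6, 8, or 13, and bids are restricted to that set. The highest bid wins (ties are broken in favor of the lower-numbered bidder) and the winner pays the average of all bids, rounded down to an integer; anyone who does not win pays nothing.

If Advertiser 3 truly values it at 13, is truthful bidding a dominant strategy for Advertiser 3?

No

Consider the case where Advertiser 1 bids 4 and Advertiser 2 bids 4.
Truthful bid 13: wins, pays 7, utility 13 - 7 = 6.
Bid 6 instead: wins, pays 4, utility 13 - 4 = 9.
Since 9 > 6, bidding 6 is strictly better here, so truthful bidding is not dominant.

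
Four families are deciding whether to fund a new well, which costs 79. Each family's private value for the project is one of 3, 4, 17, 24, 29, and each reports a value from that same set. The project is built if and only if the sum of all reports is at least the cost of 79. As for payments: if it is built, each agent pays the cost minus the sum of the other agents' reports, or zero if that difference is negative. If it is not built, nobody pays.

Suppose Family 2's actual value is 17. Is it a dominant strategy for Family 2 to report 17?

Yes

Check each profile of the others' reports and compare truth against every alternative report.
Others report (24, 29, 29): truth gives 17, best alternative gives 17.
Others report (29, 24, 29): truth gives 17, best alternative gives 17.
Others report (29, 29, 24): truth gives 17, best alternative gives 17.
Others report (29, 29, 29): truth gives 17, best alternative gives 17.
Others report (24, 24, 29): truth gives 15, best alternative gives 15.
Others report (24, 29, 24): truth gives 15, best alternative gives 15.
(Remaining 119 profiles checked similarly; truth is weakly best in each.)
In every case the truthful report is at least as good as any alternative, so it is a dominant strategy.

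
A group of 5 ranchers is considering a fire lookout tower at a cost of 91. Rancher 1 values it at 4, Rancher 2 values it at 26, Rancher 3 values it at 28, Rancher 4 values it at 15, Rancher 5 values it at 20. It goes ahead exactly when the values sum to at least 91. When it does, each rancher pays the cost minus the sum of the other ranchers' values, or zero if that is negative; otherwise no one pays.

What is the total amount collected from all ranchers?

83

Total value 93 ≥ cost 91, so it is built.
Rancher 1: others sum to 89; max(0, 91 - 89) = 2.
Rancher 2: others sum to 67; max(0, 91 - 67) = 24.
Rancher 3: others sum to 65; max(0, 91 - 65) = 26.
Rancher 4: others sum to 78; max(0, 91 - 78) = 13.
Rancher 5: others sum to 73; max(0, 91 - 73) = 18.
Total collected = 2 + 24 + 26 + 13 + 18 = 83.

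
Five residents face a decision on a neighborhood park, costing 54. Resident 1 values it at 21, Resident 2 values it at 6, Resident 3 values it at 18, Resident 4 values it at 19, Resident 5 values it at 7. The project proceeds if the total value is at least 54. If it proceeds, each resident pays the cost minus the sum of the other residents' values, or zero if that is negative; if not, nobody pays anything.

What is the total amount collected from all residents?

Total value 71 ≥ cost 54, so it is built.
Resident 1: others sum to 50; max(0, 54 - 50) = 4.
Resident 2: others sum to 65; max(0, 54 - 65) = 0.
Resident 3: others sum to 53; max(0, 54 - 53) = 1.
Resident 4: others sum to 52; max(0, 54 - 52) = 2.
Resident 5: others sum to 64; max(0, 54 - 64) = 0.
Total collected = 4 + 0 + 1 + 2 + 0 = 7.

7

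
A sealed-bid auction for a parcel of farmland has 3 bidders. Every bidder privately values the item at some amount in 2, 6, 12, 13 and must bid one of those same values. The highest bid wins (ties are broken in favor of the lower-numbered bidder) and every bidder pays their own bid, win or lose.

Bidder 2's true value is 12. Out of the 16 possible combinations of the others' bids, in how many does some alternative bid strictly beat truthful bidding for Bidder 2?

12

Others bid (2, 2): truth gives 0; bid 6 gives 6 > 0. Violating.
Others bid (2, 6): truth gives 0; bid 6 gives 6 > 0. Violating.
Others bid (2, 13): truth gives -12; bid 13 gives -1 > -12. Violating.
Others bid (6, 13): truth gives -12; bid 13 gives -1 > -12. Violating.
Others bid (2, 12): truth gives 0; no alternative beats it.
Others bid (6, 2): truth gives 0; no alternative beats it.
(Checking all 16 profiles: 12 have a profitable deviation, 4 do not.)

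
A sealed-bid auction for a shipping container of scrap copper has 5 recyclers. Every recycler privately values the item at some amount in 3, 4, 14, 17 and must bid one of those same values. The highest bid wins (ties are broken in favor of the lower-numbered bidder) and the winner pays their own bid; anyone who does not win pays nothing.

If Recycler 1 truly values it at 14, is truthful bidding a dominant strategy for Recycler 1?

Consider the case where Recycler 2 bids 3, Recycler 3 bids 3, Recycler 4 bids 3 and Recycler 5 bids 3.
Truthful bid 14: wins, pays 14, utility 14 - 14 = 0.
Bid 3 instead: wins, pays 3, utility 14 - 3 = 11.
Since 11 > 0, bidding 3 is strictly better here, so truthful bidding is not dominant.

No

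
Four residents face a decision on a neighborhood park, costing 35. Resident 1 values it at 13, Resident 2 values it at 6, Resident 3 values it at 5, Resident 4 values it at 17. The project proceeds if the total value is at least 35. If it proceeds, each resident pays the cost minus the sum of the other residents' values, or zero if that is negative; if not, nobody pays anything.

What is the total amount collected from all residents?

Total value 41 ≥ cost 35, so it is built.
Resident 1: others sum to 28; max(0, 35 - 28) = 7.
Resident 2: others sum to 35; max(0, 35 - 35) = 0.
Resident 3: others sum to 36; max(0, 35 - 36) = 0.
Resident 4: others sum to 24; max(0, 35 - 24) = 11.
Total collected = 7 + 0 + 0 + 11 = 18.

18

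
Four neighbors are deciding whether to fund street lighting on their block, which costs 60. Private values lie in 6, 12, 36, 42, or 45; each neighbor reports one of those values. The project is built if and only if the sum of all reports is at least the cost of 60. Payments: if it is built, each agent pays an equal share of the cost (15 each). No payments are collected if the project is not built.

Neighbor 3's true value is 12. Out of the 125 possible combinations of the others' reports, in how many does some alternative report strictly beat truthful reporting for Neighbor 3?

Others report (6, 6, 36): truth gives -3; report 6 gives 0 > -3. Violating.
Others report (6, 36, 6): truth gives -3; report 6 gives 0 > -3. Violating.
Others report (36, 6, 6): truth gives -3; report 6 gives 0 > -3. Violating.
Others report (6, 6, 6): truth gives 0; no alternative beats it.
Others report (6, 6, 12): truth gives 0; no alternative beats it.
(Checking all 125 profiles: 3 have a profitable deviation, 122 do not.)

3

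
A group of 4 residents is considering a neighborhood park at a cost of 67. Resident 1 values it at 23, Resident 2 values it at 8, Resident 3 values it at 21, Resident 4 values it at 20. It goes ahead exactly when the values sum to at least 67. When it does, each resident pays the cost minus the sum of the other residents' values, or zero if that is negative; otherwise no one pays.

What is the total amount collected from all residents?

52

Total value 72 ≥ cost 67, so it is built.
Resident 1: others sum to 49; max(0, 67 - 49) = 18.
Resident 2: others sum to 64; max(0, 67 - 64) = 3.
Resident 3: others sum to 51; max(0, 67 - 51) = 16.
Resident 4: others sum to 52; max(0, 67 - 52) = 15.
Total collected = 18 + 3 + 16 + 15 = 52.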